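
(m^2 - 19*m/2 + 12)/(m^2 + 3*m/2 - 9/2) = (m - 8)/(m + 3)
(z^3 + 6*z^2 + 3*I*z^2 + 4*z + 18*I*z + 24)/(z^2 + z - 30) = (z^2 + 3*I*z + 4)/(z - 5)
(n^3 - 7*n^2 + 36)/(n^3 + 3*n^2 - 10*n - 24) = (n - 6)/(n + 4)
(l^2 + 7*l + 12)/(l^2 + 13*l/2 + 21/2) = 2*(l + 4)/(2*l + 7)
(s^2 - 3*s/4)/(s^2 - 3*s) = (s - 3/4)/(s - 3)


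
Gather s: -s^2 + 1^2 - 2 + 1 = -s^2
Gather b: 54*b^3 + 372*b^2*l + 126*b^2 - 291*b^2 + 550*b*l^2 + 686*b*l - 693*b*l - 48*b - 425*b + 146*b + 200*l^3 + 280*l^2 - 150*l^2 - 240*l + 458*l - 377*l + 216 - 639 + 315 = 54*b^3 + b^2*(372*l - 165) + b*(550*l^2 - 7*l - 327) + 200*l^3 + 130*l^2 - 159*l - 108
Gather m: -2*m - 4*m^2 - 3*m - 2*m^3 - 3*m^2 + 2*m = -2*m^3 - 7*m^2 - 3*m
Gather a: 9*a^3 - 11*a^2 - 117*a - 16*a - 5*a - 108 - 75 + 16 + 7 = 9*a^3 - 11*a^2 - 138*a - 160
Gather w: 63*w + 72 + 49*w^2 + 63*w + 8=49*w^2 + 126*w + 80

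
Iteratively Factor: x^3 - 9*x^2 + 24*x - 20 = (x - 2)*(x^2 - 7*x + 10) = (x - 5)*(x - 2)*(x - 2)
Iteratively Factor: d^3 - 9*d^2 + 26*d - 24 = (d - 2)*(d^2 - 7*d + 12) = (d - 4)*(d - 2)*(d - 3)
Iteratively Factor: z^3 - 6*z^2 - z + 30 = (z + 2)*(z^2 - 8*z + 15) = (z - 3)*(z + 2)*(z - 5)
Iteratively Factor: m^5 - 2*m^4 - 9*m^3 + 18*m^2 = (m + 3)*(m^4 - 5*m^3 + 6*m^2) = (m - 2)*(m + 3)*(m^3 - 3*m^2) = (m - 3)*(m - 2)*(m + 3)*(m^2) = m*(m - 3)*(m - 2)*(m + 3)*(m)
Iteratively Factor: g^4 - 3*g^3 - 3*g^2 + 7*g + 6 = (g - 2)*(g^3 - g^2 - 5*g - 3) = (g - 2)*(g + 1)*(g^2 - 2*g - 3) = (g - 2)*(g + 1)^2*(g - 3)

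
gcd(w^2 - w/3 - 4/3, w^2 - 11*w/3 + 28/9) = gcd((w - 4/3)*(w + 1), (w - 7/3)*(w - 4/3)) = w - 4/3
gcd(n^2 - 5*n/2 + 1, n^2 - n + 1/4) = n - 1/2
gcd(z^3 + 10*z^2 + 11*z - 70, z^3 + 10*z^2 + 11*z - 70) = z^3 + 10*z^2 + 11*z - 70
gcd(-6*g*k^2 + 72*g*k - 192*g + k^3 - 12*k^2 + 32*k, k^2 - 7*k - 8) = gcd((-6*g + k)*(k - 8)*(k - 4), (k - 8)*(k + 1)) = k - 8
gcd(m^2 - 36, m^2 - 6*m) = m - 6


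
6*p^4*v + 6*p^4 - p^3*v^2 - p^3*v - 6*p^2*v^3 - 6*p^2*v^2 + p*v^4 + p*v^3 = (-6*p + v)*(-p + v)*(p + v)*(p*v + p)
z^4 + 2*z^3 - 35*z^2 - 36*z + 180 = (z - 5)*(z - 2)*(z + 3)*(z + 6)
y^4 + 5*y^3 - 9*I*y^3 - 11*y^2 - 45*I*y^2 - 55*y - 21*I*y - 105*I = (y + 5)*(y - 7*I)*(y - 3*I)*(y + I)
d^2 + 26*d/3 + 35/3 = (d + 5/3)*(d + 7)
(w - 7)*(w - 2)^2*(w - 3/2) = w^4 - 25*w^3/2 + 97*w^2/2 - 76*w + 42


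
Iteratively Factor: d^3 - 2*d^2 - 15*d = (d + 3)*(d^2 - 5*d) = d*(d + 3)*(d - 5)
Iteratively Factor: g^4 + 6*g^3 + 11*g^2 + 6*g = (g)*(g^3 + 6*g^2 + 11*g + 6) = g*(g + 1)*(g^2 + 5*g + 6) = g*(g + 1)*(g + 3)*(g + 2)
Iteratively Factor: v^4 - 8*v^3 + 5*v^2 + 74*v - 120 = (v - 2)*(v^3 - 6*v^2 - 7*v + 60) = (v - 2)*(v + 3)*(v^2 - 9*v + 20) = (v - 5)*(v - 2)*(v + 3)*(v - 4)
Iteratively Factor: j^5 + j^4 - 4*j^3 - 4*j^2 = (j + 1)*(j^4 - 4*j^2) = (j - 2)*(j + 1)*(j^3 + 2*j^2) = j*(j - 2)*(j + 1)*(j^2 + 2*j) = j^2*(j - 2)*(j + 1)*(j + 2)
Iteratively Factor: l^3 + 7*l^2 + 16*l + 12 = (l + 3)*(l^2 + 4*l + 4) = (l + 2)*(l + 3)*(l + 2)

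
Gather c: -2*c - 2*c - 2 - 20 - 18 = -4*c - 40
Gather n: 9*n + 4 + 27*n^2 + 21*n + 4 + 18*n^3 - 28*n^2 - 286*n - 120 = 18*n^3 - n^2 - 256*n - 112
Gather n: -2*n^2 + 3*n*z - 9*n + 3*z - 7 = -2*n^2 + n*(3*z - 9) + 3*z - 7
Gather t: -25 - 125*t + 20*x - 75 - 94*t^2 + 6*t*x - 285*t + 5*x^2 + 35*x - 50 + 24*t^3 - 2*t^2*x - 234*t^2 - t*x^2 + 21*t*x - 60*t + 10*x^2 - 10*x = 24*t^3 + t^2*(-2*x - 328) + t*(-x^2 + 27*x - 470) + 15*x^2 + 45*x - 150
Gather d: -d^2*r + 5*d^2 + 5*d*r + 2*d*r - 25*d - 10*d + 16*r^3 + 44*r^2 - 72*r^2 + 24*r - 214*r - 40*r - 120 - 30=d^2*(5 - r) + d*(7*r - 35) + 16*r^3 - 28*r^2 - 230*r - 150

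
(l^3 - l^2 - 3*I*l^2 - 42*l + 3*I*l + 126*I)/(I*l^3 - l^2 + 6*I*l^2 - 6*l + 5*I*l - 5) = (-I*l^3 + l^2*(-3 + I) + l*(3 + 42*I) + 126)/(l^3 + l^2*(6 + I) + l*(5 + 6*I) + 5*I)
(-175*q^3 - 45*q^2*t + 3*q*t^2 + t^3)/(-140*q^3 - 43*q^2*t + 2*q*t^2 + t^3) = (5*q + t)/(4*q + t)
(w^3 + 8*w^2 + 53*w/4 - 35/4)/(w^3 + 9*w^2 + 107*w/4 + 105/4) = (2*w^2 + 9*w - 5)/(2*w^2 + 11*w + 15)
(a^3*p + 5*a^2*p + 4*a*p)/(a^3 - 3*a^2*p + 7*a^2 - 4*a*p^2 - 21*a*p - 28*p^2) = a*p*(-a^2 - 5*a - 4)/(-a^3 + 3*a^2*p - 7*a^2 + 4*a*p^2 + 21*a*p + 28*p^2)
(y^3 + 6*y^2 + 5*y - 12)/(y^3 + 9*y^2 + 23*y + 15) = (y^2 + 3*y - 4)/(y^2 + 6*y + 5)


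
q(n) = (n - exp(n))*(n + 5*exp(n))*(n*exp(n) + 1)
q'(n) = (1 - exp(n))*(n + 5*exp(n))*(n*exp(n) + 1) + (n - exp(n))*(n + 5*exp(n))*(n*exp(n) + exp(n)) + (n - exp(n))*(n*exp(n) + 1)*(5*exp(n) + 1) = (1 - exp(n))*(n + 5*exp(n))*(n*exp(n) + 1) + (n + 1)*(n - exp(n))*(n + 5*exp(n))*exp(n) + (n - exp(n))*(n*exp(n) + 1)*(5*exp(n) + 1)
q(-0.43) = -2.20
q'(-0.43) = -3.73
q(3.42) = -447791.14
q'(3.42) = -1501803.27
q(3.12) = -162799.11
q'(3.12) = -552285.40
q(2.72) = -41429.89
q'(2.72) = -142993.98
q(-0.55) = -1.80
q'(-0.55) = -3.00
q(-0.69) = -1.42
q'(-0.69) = -2.48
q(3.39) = -404907.40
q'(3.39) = -1359452.39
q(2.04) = -3818.58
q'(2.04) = -13591.36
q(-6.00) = 35.41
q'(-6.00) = -12.32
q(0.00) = -5.00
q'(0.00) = -11.00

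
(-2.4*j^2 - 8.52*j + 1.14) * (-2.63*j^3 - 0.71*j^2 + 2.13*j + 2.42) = 6.312*j^5 + 24.1116*j^4 - 2.061*j^3 - 24.765*j^2 - 18.1902*j + 2.7588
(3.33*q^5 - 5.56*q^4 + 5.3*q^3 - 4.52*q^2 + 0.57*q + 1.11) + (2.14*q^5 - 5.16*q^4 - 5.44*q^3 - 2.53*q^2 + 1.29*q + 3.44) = 5.47*q^5 - 10.72*q^4 - 0.140000000000001*q^3 - 7.05*q^2 + 1.86*q + 4.55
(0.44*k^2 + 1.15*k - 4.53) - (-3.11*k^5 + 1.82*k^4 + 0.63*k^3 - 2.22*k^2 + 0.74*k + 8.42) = 3.11*k^5 - 1.82*k^4 - 0.63*k^3 + 2.66*k^2 + 0.41*k - 12.95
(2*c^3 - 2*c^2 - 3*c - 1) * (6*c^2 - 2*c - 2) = 12*c^5 - 16*c^4 - 18*c^3 + 4*c^2 + 8*c + 2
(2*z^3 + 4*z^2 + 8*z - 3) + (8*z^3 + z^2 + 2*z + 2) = 10*z^3 + 5*z^2 + 10*z - 1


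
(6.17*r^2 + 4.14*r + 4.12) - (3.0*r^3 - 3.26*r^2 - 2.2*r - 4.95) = -3.0*r^3 + 9.43*r^2 + 6.34*r + 9.07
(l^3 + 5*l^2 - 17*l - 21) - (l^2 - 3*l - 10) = l^3 + 4*l^2 - 14*l - 11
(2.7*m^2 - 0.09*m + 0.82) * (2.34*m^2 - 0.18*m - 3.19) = 6.318*m^4 - 0.6966*m^3 - 6.678*m^2 + 0.1395*m - 2.6158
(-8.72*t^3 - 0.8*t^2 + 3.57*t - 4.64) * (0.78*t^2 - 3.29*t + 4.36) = -6.8016*t^5 + 28.0648*t^4 - 32.6026*t^3 - 18.8525*t^2 + 30.8308*t - 20.2304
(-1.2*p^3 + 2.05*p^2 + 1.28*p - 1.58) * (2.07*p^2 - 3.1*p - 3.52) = -2.484*p^5 + 7.9635*p^4 + 0.5186*p^3 - 14.4546*p^2 + 0.3924*p + 5.5616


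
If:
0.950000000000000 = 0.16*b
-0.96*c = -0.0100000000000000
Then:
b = 5.94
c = 0.01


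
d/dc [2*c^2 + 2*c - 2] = 4*c + 2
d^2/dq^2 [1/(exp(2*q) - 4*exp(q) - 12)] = 4*((1 - exp(q))*(-exp(2*q) + 4*exp(q) + 12) - 2*(exp(q) - 2)^2*exp(q))*exp(q)/(-exp(2*q) + 4*exp(q) + 12)^3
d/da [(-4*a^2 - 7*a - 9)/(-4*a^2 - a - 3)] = 12*(-2*a^2 - 4*a + 1)/(16*a^4 + 8*a^3 + 25*a^2 + 6*a + 9)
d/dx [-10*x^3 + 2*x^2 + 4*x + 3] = -30*x^2 + 4*x + 4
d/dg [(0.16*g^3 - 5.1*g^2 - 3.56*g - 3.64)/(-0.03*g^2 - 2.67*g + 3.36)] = (-0.0048*g^4 - 0.8544*g^3 + 15.123*g^2 - 34.4904*g - 21.6804)/(0.0009*g^4 + 0.1602*g^3 + 6.9273*g^2 - 17.9424*g + 11.2896)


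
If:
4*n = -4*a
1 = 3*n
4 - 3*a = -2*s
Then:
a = -1/3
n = 1/3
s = -5/2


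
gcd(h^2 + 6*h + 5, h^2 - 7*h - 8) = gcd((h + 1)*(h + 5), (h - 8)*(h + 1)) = h + 1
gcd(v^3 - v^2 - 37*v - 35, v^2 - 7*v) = v - 7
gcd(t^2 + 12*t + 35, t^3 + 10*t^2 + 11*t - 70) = t^2 + 12*t + 35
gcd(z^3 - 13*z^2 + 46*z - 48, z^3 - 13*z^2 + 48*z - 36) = 1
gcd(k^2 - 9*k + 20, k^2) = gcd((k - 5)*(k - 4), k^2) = 1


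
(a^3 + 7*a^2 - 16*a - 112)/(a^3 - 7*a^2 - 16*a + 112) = (a + 7)/(a - 7)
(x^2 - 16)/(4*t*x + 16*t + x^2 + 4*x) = (x - 4)/(4*t + x)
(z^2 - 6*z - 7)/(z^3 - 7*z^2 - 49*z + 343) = (z + 1)/(z^2 - 49)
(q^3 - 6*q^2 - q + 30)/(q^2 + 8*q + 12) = (q^2 - 8*q + 15)/(q + 6)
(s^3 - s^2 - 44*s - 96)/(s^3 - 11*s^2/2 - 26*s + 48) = 2*(s + 3)/(2*s - 3)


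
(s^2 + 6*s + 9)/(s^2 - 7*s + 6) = (s^2 + 6*s + 9)/(s^2 - 7*s + 6)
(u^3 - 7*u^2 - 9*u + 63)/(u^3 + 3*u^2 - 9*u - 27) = (u - 7)/(u + 3)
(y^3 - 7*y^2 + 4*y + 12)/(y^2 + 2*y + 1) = (y^2 - 8*y + 12)/(y + 1)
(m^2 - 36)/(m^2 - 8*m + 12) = (m + 6)/(m - 2)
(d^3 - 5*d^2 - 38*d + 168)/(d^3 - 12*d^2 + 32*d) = (d^2 - d - 42)/(d*(d - 8))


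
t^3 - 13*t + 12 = (t - 3)*(t - 1)*(t + 4)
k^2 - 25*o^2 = (k - 5*o)*(k + 5*o)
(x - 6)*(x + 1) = x^2 - 5*x - 6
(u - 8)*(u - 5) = u^2 - 13*u + 40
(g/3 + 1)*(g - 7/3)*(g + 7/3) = g^3/3 + g^2 - 49*g/27 - 49/9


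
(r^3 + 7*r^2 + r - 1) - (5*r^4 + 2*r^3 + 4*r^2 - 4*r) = -5*r^4 - r^3 + 3*r^2 + 5*r - 1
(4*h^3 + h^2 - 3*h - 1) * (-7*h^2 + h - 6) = -28*h^5 - 3*h^4 - 2*h^3 - 2*h^2 + 17*h + 6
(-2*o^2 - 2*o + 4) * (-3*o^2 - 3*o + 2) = 6*o^4 + 12*o^3 - 10*o^2 - 16*o + 8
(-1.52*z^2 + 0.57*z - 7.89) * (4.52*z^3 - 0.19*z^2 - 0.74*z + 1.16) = -6.8704*z^5 + 2.8652*z^4 - 34.6463*z^3 - 0.6859*z^2 + 6.4998*z - 9.1524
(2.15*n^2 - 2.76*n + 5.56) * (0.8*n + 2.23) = 1.72*n^3 + 2.5865*n^2 - 1.7068*n + 12.3988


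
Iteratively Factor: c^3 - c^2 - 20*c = (c)*(c^2 - c - 20) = c*(c + 4)*(c - 5)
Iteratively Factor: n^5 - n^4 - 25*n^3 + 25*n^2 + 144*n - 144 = (n - 3)*(n^4 + 2*n^3 - 19*n^2 - 32*n + 48) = (n - 3)*(n - 1)*(n^3 + 3*n^2 - 16*n - 48) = (n - 3)*(n - 1)*(n + 3)*(n^2 - 16) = (n - 3)*(n - 1)*(n + 3)*(n + 4)*(n - 4)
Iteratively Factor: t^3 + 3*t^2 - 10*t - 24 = (t + 4)*(t^2 - t - 6) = (t - 3)*(t + 4)*(t + 2)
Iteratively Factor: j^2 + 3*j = (j)*(j + 3)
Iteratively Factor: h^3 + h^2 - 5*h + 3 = (h - 1)*(h^2 + 2*h - 3) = (h - 1)^2*(h + 3)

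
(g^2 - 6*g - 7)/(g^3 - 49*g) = (g + 1)/(g*(g + 7))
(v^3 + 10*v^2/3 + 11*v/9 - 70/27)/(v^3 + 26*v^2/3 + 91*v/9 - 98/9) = (v + 5/3)/(v + 7)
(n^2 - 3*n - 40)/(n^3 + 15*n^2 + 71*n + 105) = (n - 8)/(n^2 + 10*n + 21)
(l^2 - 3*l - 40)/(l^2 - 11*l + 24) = (l + 5)/(l - 3)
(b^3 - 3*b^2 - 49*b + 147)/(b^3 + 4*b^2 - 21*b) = (b - 7)/b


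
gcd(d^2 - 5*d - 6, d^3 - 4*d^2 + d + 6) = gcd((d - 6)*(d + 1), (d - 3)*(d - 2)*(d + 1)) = d + 1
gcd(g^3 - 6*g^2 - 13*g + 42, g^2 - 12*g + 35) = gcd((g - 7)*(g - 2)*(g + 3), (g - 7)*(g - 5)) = g - 7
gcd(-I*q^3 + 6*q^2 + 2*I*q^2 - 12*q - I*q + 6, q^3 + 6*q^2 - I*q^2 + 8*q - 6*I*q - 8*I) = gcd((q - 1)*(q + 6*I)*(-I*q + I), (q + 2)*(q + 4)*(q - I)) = 1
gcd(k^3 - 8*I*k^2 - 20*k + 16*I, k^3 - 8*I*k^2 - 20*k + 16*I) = k^3 - 8*I*k^2 - 20*k + 16*I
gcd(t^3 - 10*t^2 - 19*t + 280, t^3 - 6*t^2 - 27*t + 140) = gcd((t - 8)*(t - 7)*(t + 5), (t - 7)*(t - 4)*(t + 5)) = t^2 - 2*t - 35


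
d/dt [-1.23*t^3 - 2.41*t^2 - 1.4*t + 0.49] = -3.69*t^2 - 4.82*t - 1.4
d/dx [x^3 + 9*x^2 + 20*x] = 3*x^2 + 18*x + 20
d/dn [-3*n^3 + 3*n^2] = 3*n*(2 - 3*n)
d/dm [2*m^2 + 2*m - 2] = 4*m + 2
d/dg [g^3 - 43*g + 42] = 3*g^2 - 43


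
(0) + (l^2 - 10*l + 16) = l^2 - 10*l + 16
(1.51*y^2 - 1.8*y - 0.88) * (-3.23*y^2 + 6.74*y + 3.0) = -4.8773*y^4 + 15.9914*y^3 - 4.7596*y^2 - 11.3312*y - 2.64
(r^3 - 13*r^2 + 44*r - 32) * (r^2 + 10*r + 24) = r^5 - 3*r^4 - 62*r^3 + 96*r^2 + 736*r - 768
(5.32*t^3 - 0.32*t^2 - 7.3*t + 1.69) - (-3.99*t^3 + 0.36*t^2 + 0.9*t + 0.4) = 9.31*t^3 - 0.68*t^2 - 8.2*t + 1.29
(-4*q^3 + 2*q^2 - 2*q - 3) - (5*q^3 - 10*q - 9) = -9*q^3 + 2*q^2 + 8*q + 6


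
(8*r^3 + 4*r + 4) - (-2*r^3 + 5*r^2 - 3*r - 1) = 10*r^3 - 5*r^2 + 7*r + 5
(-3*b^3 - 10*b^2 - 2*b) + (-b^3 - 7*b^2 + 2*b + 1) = -4*b^3 - 17*b^2 + 1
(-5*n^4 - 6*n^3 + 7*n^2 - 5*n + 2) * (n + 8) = -5*n^5 - 46*n^4 - 41*n^3 + 51*n^2 - 38*n + 16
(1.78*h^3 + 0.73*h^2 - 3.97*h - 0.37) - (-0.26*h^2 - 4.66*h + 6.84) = 1.78*h^3 + 0.99*h^2 + 0.69*h - 7.21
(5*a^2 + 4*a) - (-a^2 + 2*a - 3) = 6*a^2 + 2*a + 3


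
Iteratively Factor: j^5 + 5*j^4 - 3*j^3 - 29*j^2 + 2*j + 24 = (j - 1)*(j^4 + 6*j^3 + 3*j^2 - 26*j - 24) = (j - 1)*(j + 1)*(j^3 + 5*j^2 - 2*j - 24) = (j - 1)*(j + 1)*(j + 3)*(j^2 + 2*j - 8) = (j - 2)*(j - 1)*(j + 1)*(j + 3)*(j + 4)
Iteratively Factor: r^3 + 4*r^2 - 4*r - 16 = (r - 2)*(r^2 + 6*r + 8) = (r - 2)*(r + 2)*(r + 4)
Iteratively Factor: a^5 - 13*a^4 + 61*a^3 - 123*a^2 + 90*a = (a - 3)*(a^4 - 10*a^3 + 31*a^2 - 30*a) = a*(a - 3)*(a^3 - 10*a^2 + 31*a - 30) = a*(a - 3)^2*(a^2 - 7*a + 10) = a*(a - 3)^2*(a - 2)*(a - 5)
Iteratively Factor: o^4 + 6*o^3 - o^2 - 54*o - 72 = (o + 2)*(o^3 + 4*o^2 - 9*o - 36) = (o - 3)*(o + 2)*(o^2 + 7*o + 12) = (o - 3)*(o + 2)*(o + 3)*(o + 4)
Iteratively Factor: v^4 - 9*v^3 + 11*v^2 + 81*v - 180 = (v - 3)*(v^3 - 6*v^2 - 7*v + 60) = (v - 4)*(v - 3)*(v^2 - 2*v - 15) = (v - 5)*(v - 4)*(v - 3)*(v + 3)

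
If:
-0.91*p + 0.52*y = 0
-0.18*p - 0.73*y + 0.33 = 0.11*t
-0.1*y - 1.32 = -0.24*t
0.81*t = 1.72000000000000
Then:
No Solution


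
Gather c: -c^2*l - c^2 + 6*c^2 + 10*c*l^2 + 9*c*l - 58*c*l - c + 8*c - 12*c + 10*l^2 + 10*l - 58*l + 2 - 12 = c^2*(5 - l) + c*(10*l^2 - 49*l - 5) + 10*l^2 - 48*l - 10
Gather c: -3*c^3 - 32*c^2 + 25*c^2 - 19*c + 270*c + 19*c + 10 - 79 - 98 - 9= -3*c^3 - 7*c^2 + 270*c - 176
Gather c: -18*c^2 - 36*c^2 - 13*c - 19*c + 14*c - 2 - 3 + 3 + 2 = -54*c^2 - 18*c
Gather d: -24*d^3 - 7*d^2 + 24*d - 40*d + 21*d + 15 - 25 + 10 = -24*d^3 - 7*d^2 + 5*d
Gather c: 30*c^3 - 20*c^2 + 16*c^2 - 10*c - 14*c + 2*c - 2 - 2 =30*c^3 - 4*c^2 - 22*c - 4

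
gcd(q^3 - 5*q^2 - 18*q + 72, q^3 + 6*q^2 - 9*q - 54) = q - 3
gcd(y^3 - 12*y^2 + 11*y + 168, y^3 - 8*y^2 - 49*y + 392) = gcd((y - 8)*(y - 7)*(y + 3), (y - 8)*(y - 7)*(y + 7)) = y^2 - 15*y + 56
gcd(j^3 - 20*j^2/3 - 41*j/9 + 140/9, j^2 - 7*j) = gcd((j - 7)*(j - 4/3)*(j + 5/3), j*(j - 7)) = j - 7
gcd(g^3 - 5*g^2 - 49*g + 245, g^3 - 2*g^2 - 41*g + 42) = g - 7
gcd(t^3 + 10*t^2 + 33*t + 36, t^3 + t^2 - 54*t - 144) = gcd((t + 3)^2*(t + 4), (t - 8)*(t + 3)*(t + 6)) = t + 3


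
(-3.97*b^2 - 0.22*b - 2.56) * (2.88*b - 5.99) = -11.4336*b^3 + 23.1467*b^2 - 6.055*b + 15.3344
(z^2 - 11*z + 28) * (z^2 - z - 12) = z^4 - 12*z^3 + 27*z^2 + 104*z - 336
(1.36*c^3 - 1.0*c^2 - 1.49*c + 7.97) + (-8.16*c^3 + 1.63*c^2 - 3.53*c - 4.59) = -6.8*c^3 + 0.63*c^2 - 5.02*c + 3.38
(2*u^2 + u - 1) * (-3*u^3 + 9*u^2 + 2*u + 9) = -6*u^5 + 15*u^4 + 16*u^3 + 11*u^2 + 7*u - 9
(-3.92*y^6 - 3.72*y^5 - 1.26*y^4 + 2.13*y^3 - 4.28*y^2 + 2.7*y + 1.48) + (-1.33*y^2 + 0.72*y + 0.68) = -3.92*y^6 - 3.72*y^5 - 1.26*y^4 + 2.13*y^3 - 5.61*y^2 + 3.42*y + 2.16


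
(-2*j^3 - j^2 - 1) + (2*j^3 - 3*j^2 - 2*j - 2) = -4*j^2 - 2*j - 3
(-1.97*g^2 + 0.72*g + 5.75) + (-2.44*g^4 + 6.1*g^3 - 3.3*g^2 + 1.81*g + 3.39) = -2.44*g^4 + 6.1*g^3 - 5.27*g^2 + 2.53*g + 9.14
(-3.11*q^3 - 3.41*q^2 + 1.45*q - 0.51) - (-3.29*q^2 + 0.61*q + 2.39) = -3.11*q^3 - 0.12*q^2 + 0.84*q - 2.9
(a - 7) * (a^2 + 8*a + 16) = a^3 + a^2 - 40*a - 112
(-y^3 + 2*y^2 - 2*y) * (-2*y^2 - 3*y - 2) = 2*y^5 - y^4 + 2*y^2 + 4*y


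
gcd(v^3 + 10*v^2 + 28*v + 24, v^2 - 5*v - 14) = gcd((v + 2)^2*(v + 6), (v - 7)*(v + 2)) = v + 2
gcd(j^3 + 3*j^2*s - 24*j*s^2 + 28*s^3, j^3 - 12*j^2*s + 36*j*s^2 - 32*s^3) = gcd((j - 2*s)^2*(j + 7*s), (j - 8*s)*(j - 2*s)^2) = j^2 - 4*j*s + 4*s^2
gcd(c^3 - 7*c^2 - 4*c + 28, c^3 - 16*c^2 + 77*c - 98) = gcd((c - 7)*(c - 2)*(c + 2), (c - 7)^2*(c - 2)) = c^2 - 9*c + 14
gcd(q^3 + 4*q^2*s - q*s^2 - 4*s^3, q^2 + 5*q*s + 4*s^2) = q^2 + 5*q*s + 4*s^2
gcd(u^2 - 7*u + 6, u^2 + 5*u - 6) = u - 1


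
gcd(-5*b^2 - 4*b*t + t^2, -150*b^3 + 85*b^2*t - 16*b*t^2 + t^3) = -5*b + t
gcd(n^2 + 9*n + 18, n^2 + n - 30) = n + 6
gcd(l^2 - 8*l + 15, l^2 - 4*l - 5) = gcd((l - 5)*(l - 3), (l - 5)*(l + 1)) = l - 5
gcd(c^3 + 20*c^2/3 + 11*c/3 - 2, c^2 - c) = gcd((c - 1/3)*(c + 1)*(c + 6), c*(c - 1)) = 1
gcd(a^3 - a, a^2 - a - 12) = 1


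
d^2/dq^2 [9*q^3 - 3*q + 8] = 54*q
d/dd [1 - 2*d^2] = -4*d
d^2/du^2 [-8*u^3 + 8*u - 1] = -48*u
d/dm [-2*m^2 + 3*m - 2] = 3 - 4*m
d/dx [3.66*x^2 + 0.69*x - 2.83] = 7.32*x + 0.69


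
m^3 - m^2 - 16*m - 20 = (m - 5)*(m + 2)^2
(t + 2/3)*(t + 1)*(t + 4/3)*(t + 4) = t^4 + 7*t^3 + 134*t^2/9 + 112*t/9 + 32/9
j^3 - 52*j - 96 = (j - 8)*(j + 2)*(j + 6)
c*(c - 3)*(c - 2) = c^3 - 5*c^2 + 6*c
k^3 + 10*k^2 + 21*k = k*(k + 3)*(k + 7)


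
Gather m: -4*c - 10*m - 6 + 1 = -4*c - 10*m - 5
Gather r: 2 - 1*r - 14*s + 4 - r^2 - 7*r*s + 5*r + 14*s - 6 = -r^2 + r*(4 - 7*s)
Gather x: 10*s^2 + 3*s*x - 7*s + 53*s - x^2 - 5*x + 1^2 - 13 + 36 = 10*s^2 + 46*s - x^2 + x*(3*s - 5) + 24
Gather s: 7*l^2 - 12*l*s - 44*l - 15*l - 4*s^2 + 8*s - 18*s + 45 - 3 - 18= 7*l^2 - 59*l - 4*s^2 + s*(-12*l - 10) + 24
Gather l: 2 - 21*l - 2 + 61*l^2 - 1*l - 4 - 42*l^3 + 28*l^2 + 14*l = -42*l^3 + 89*l^2 - 8*l - 4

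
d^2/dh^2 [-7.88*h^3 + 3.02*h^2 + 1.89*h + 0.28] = 6.04 - 47.28*h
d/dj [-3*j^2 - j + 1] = -6*j - 1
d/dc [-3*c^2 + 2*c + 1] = 2 - 6*c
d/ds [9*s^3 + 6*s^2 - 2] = 3*s*(9*s + 4)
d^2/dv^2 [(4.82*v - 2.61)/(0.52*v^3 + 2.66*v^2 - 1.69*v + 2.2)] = (7.819968*v^5 + 31.533216*v^4 + 18.917984*v^3 - 163.210848*v^2 - 80.9268360000001*v + 51.480118)/(0.140608*v^9 + 2.157792*v^8 + 9.667008*v^7 + 6.580088*v^6 - 13.159536*v^5 + 57.890478*v^4 - 56.615689*v^3 + 57.47346*v^2 - 24.5388*v + 10.648)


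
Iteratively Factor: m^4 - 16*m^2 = (m + 4)*(m^3 - 4*m^2) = (m - 4)*(m + 4)*(m^2) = m*(m - 4)*(m + 4)*(m)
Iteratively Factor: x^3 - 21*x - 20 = (x + 4)*(x^2 - 4*x - 5) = (x - 5)*(x + 4)*(x + 1)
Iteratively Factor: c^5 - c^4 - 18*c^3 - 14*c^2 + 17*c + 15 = (c - 1)*(c^4 - 18*c^2 - 32*c - 15) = (c - 1)*(c + 1)*(c^3 - c^2 - 17*c - 15) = (c - 1)*(c + 1)*(c + 3)*(c^2 - 4*c - 5) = (c - 1)*(c + 1)^2*(c + 3)*(c - 5)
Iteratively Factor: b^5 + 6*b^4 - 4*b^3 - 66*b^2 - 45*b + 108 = (b + 4)*(b^4 + 2*b^3 - 12*b^2 - 18*b + 27) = (b - 3)*(b + 4)*(b^3 + 5*b^2 + 3*b - 9) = (b - 3)*(b + 3)*(b + 4)*(b^2 + 2*b - 3) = (b - 3)*(b - 1)*(b + 3)*(b + 4)*(b + 3)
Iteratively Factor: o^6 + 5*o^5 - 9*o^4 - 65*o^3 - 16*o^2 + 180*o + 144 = (o + 2)*(o^5 + 3*o^4 - 15*o^3 - 35*o^2 + 54*o + 72) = (o + 1)*(o + 2)*(o^4 + 2*o^3 - 17*o^2 - 18*o + 72) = (o + 1)*(o + 2)*(o + 4)*(o^3 - 2*o^2 - 9*o + 18) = (o - 2)*(o + 1)*(o + 2)*(o + 4)*(o^2 - 9) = (o - 3)*(o - 2)*(o + 1)*(o + 2)*(o + 4)*(o + 3)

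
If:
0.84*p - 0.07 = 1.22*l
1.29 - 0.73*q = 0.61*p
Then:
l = 1.39868314969094 - 0.823972050524053*q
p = 2.11475409836066 - 1.19672131147541*q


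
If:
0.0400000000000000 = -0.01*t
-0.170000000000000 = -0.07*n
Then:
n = 2.43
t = -4.00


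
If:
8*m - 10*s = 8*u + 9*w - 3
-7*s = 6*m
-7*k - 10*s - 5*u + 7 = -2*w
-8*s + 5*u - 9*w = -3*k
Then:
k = 368*w/403 + 641/806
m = 1113*w/1612 - 399/1612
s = 171/806 - 477*w/806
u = 123*w/403 - 111/806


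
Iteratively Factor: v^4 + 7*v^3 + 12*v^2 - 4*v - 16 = (v + 2)*(v^3 + 5*v^2 + 2*v - 8) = (v + 2)^2*(v^2 + 3*v - 4) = (v - 1)*(v + 2)^2*(v + 4)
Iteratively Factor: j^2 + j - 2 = (j - 1)*(j + 2)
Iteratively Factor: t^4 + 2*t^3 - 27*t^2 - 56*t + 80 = (t - 1)*(t^3 + 3*t^2 - 24*t - 80) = (t - 1)*(t + 4)*(t^2 - t - 20) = (t - 1)*(t + 4)^2*(t - 5)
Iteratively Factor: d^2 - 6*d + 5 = (d - 5)*(d - 1)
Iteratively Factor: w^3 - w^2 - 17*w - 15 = (w - 5)*(w^2 + 4*w + 3) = (w - 5)*(w + 3)*(w + 1)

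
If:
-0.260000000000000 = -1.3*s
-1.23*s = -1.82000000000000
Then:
No Solution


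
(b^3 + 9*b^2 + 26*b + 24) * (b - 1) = b^4 + 8*b^3 + 17*b^2 - 2*b - 24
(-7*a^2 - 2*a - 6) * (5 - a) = 7*a^3 - 33*a^2 - 4*a - 30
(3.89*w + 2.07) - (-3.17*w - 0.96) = 7.06*w + 3.03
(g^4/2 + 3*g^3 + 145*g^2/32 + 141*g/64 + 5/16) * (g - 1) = g^5/2 + 5*g^4/2 + 49*g^3/32 - 149*g^2/64 - 121*g/64 - 5/16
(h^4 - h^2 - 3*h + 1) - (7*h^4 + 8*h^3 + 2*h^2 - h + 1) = -6*h^4 - 8*h^3 - 3*h^2 - 2*h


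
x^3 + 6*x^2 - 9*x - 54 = (x - 3)*(x + 3)*(x + 6)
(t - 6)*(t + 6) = t^2 - 36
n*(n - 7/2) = n^2 - 7*n/2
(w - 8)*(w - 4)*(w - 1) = w^3 - 13*w^2 + 44*w - 32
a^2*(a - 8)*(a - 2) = a^4 - 10*a^3 + 16*a^2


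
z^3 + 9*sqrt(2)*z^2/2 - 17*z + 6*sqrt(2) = (z - sqrt(2))*(z - sqrt(2)/2)*(z + 6*sqrt(2))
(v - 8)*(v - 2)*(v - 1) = v^3 - 11*v^2 + 26*v - 16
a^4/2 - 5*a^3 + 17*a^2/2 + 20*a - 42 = (a/2 + 1)*(a - 7)*(a - 3)*(a - 2)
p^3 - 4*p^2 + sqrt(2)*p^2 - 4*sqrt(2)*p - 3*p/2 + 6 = (p - 4)*(p - sqrt(2)/2)*(p + 3*sqrt(2)/2)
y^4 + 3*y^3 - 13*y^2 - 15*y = y*(y - 3)*(y + 1)*(y + 5)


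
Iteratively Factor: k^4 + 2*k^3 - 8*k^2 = (k)*(k^3 + 2*k^2 - 8*k) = k*(k - 2)*(k^2 + 4*k) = k^2*(k - 2)*(k + 4)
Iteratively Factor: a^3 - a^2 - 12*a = (a - 4)*(a^2 + 3*a) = a*(a - 4)*(a + 3)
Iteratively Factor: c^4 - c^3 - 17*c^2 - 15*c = (c + 1)*(c^3 - 2*c^2 - 15*c) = (c + 1)*(c + 3)*(c^2 - 5*c) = c*(c + 1)*(c + 3)*(c - 5)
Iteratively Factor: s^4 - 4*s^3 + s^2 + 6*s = (s - 2)*(s^3 - 2*s^2 - 3*s) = (s - 2)*(s + 1)*(s^2 - 3*s) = (s - 3)*(s - 2)*(s + 1)*(s)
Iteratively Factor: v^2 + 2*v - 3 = (v - 1)*(v + 3)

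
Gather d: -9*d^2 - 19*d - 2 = -9*d^2 - 19*d - 2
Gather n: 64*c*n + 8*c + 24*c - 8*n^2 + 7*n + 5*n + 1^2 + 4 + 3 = 32*c - 8*n^2 + n*(64*c + 12) + 8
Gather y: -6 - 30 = -36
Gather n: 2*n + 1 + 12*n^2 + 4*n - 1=12*n^2 + 6*n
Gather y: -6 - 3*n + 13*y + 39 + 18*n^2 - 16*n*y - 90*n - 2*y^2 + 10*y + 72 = 18*n^2 - 93*n - 2*y^2 + y*(23 - 16*n) + 105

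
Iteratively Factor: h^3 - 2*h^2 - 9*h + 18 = (h - 2)*(h^2 - 9) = (h - 3)*(h - 2)*(h + 3)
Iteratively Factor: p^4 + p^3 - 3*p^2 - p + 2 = (p - 1)*(p^3 + 2*p^2 - p - 2) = (p - 1)^2*(p^2 + 3*p + 2) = (p - 1)^2*(p + 2)*(p + 1)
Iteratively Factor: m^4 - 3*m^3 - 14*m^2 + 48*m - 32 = (m - 2)*(m^3 - m^2 - 16*m + 16) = (m - 2)*(m + 4)*(m^2 - 5*m + 4) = (m - 4)*(m - 2)*(m + 4)*(m - 1)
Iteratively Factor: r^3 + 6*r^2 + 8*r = (r)*(r^2 + 6*r + 8) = r*(r + 4)*(r + 2)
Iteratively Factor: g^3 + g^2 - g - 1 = (g + 1)*(g^2 - 1) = (g + 1)^2*(g - 1)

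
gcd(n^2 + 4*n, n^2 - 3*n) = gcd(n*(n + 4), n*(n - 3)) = n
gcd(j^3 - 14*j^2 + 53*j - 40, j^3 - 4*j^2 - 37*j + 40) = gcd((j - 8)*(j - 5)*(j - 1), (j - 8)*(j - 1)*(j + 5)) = j^2 - 9*j + 8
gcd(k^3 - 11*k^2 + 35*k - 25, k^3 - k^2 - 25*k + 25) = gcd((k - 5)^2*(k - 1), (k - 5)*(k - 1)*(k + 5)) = k^2 - 6*k + 5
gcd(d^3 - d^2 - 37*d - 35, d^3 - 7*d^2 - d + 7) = d^2 - 6*d - 7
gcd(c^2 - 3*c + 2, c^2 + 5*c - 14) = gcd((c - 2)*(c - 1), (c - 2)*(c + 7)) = c - 2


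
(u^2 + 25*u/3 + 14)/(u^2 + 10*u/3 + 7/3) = (u + 6)/(u + 1)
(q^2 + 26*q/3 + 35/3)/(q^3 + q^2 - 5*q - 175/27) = 9*(q + 7)/(9*q^2 - 6*q - 35)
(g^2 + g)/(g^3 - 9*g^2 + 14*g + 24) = g/(g^2 - 10*g + 24)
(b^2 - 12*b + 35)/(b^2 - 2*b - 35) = (b - 5)/(b + 5)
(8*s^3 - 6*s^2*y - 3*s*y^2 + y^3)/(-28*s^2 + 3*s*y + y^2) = (-2*s^2 + s*y + y^2)/(7*s + y)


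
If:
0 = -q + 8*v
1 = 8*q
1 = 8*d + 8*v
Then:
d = 7/64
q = 1/8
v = 1/64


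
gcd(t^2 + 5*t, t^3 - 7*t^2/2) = t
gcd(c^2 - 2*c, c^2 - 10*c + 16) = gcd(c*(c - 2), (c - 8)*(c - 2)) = c - 2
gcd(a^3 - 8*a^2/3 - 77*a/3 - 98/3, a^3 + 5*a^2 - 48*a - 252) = a - 7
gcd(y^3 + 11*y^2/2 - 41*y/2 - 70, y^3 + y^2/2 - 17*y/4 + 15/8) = y + 5/2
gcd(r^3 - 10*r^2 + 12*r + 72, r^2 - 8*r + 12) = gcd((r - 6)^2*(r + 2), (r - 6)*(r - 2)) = r - 6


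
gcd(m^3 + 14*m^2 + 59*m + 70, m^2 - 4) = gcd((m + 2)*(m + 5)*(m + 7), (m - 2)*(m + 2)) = m + 2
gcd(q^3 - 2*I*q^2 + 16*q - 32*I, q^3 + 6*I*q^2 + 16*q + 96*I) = q^2 + 16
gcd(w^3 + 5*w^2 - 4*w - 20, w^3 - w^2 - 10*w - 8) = w + 2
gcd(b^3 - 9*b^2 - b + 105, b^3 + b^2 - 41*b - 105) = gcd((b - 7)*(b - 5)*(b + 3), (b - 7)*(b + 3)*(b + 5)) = b^2 - 4*b - 21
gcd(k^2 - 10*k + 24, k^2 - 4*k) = k - 4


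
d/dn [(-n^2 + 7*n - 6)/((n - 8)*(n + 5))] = 2*(-2*n^2 + 46*n - 149)/(n^4 - 6*n^3 - 71*n^2 + 240*n + 1600)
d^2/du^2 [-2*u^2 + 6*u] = -4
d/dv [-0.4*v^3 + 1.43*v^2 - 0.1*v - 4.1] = -1.2*v^2 + 2.86*v - 0.1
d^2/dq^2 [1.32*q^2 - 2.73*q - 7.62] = 2.64000000000000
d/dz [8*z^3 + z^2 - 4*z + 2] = 24*z^2 + 2*z - 4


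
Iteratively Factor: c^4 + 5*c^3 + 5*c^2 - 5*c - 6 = (c + 1)*(c^3 + 4*c^2 + c - 6) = (c + 1)*(c + 3)*(c^2 + c - 2) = (c - 1)*(c + 1)*(c + 3)*(c + 2)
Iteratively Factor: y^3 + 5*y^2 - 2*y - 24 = (y - 2)*(y^2 + 7*y + 12) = (y - 2)*(y + 3)*(y + 4)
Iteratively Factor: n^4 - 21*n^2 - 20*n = (n - 5)*(n^3 + 5*n^2 + 4*n) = n*(n - 5)*(n^2 + 5*n + 4) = n*(n - 5)*(n + 4)*(n + 1)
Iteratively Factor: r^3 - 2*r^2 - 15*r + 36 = (r + 4)*(r^2 - 6*r + 9) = (r - 3)*(r + 4)*(r - 3)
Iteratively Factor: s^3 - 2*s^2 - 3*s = (s - 3)*(s^2 + s) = s*(s - 3)*(s + 1)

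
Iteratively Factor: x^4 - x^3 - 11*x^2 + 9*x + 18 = (x - 2)*(x^3 + x^2 - 9*x - 9) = (x - 2)*(x + 3)*(x^2 - 2*x - 3) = (x - 3)*(x - 2)*(x + 3)*(x + 1)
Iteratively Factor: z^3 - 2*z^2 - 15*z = (z - 5)*(z^2 + 3*z) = (z - 5)*(z + 3)*(z)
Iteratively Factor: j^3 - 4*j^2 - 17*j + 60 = (j - 3)*(j^2 - j - 20) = (j - 3)*(j + 4)*(j - 5)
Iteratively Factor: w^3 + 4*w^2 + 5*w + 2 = (w + 1)*(w^2 + 3*w + 2) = (w + 1)^2*(w + 2)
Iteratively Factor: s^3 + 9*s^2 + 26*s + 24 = (s + 3)*(s^2 + 6*s + 8) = (s + 2)*(s + 3)*(s + 4)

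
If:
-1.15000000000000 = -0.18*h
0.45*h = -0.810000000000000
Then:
No Solution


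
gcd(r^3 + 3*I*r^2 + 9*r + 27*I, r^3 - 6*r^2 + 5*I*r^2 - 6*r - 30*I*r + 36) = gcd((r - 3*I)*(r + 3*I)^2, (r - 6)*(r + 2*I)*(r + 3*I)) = r + 3*I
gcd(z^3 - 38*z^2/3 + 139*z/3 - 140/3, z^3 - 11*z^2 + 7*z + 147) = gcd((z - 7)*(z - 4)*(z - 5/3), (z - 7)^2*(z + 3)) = z - 7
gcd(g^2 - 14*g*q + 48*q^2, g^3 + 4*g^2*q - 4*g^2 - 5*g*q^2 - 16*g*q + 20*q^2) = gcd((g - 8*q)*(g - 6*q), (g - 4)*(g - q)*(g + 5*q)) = 1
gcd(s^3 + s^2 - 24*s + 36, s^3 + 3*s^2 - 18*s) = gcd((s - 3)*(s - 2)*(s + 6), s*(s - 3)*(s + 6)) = s^2 + 3*s - 18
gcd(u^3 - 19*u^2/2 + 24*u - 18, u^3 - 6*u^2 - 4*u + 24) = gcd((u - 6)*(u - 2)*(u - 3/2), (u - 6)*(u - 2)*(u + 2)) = u^2 - 8*u + 12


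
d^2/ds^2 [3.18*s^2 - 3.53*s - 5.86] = 6.36000000000000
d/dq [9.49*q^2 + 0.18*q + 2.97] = 18.98*q + 0.18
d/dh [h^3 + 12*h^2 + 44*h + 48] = 3*h^2 + 24*h + 44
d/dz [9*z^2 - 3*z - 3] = 18*z - 3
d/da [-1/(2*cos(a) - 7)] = -2*sin(a)/(2*cos(a) - 7)^2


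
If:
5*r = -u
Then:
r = -u/5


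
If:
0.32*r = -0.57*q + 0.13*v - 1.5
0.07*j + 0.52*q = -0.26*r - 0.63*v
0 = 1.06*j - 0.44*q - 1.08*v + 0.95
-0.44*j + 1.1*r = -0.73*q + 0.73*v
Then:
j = -0.64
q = -4.44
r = 4.06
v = 2.06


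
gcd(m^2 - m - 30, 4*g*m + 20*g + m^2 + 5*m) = m + 5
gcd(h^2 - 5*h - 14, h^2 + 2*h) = h + 2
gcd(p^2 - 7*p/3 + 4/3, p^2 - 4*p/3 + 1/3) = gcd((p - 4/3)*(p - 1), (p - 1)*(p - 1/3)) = p - 1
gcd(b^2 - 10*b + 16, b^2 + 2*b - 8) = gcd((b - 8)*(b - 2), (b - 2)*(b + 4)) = b - 2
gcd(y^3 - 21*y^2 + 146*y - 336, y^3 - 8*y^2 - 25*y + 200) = y - 8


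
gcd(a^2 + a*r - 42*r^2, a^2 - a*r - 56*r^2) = a + 7*r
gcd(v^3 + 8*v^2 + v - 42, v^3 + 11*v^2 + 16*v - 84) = v^2 + 5*v - 14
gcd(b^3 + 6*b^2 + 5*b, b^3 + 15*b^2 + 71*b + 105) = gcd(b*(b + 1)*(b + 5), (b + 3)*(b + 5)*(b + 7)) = b + 5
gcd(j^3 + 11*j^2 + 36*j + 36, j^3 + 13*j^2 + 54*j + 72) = j^2 + 9*j + 18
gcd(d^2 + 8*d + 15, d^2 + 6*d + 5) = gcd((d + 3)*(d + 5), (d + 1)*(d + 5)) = d + 5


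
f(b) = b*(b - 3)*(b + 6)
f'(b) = b*(b - 3) + b*(b + 6) + (b - 3)*(b + 6) = 3*b^2 + 6*b - 18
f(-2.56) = 48.96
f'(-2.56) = -13.70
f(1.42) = -16.65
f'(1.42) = -3.43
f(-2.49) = 47.98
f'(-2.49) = -14.34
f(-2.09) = 41.59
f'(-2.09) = -17.44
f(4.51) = 71.57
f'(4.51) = 70.08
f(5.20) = 128.13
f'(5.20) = 94.32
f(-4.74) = 46.23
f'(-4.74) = 20.96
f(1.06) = -14.52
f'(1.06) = -8.27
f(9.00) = 810.00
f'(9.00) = 279.00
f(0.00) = 0.00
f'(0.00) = -18.00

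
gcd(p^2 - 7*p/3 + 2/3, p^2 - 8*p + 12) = p - 2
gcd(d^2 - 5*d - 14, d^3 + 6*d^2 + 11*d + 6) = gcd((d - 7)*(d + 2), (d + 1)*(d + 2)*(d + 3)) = d + 2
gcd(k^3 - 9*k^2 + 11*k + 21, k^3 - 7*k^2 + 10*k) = 1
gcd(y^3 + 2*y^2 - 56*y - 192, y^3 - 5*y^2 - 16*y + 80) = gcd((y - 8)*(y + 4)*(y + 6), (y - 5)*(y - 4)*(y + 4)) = y + 4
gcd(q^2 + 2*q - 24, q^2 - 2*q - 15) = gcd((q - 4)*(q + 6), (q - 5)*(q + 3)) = 1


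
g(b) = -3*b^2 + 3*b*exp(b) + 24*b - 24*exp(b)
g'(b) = 3*b*exp(b) - 6*b - 21*exp(b) + 24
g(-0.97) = -36.30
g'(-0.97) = 20.76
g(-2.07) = -66.35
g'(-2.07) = 32.99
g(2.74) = -201.15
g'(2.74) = -190.36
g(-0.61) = -29.79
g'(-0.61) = 15.26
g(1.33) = -49.05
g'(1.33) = -48.30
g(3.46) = -386.22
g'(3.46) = -334.66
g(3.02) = -261.02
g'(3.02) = -238.79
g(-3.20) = -108.89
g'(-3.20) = 41.95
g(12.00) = 1952913.50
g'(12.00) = 2441273.87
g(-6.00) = -252.10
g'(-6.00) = 59.90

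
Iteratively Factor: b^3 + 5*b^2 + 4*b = (b + 4)*(b^2 + b) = b*(b + 4)*(b + 1)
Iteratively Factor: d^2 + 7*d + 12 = (d + 4)*(d + 3)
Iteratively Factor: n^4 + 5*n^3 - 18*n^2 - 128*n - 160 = (n + 4)*(n^3 + n^2 - 22*n - 40) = (n + 4)^2*(n^2 - 3*n - 10) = (n - 5)*(n + 4)^2*(n + 2)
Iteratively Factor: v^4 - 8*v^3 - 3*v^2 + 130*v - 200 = (v - 2)*(v^3 - 6*v^2 - 15*v + 100) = (v - 2)*(v + 4)*(v^2 - 10*v + 25) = (v - 5)*(v - 2)*(v + 4)*(v - 5)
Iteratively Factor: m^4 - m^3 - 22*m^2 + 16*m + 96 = (m - 3)*(m^3 + 2*m^2 - 16*m - 32) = (m - 3)*(m + 2)*(m^2 - 16) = (m - 3)*(m + 2)*(m + 4)*(m - 4)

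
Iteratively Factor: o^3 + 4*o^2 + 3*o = (o + 1)*(o^2 + 3*o) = (o + 1)*(o + 3)*(o)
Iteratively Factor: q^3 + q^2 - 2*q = (q)*(q^2 + q - 2) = q*(q - 1)*(q + 2)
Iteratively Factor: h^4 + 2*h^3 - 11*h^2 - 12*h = (h)*(h^3 + 2*h^2 - 11*h - 12) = h*(h + 1)*(h^2 + h - 12) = h*(h - 3)*(h + 1)*(h + 4)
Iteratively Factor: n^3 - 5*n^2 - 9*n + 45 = (n + 3)*(n^2 - 8*n + 15) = (n - 5)*(n + 3)*(n - 3)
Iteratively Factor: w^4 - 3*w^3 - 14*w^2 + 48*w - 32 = (w - 2)*(w^3 - w^2 - 16*w + 16) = (w - 2)*(w + 4)*(w^2 - 5*w + 4) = (w - 2)*(w - 1)*(w + 4)*(w - 4)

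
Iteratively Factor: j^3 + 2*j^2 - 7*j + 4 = (j + 4)*(j^2 - 2*j + 1) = (j - 1)*(j + 4)*(j - 1)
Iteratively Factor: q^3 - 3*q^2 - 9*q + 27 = (q + 3)*(q^2 - 6*q + 9) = (q - 3)*(q + 3)*(q - 3)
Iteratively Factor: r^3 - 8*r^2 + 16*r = (r - 4)*(r^2 - 4*r) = r*(r - 4)*(r - 4)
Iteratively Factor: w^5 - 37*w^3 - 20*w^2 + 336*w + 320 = (w + 4)*(w^4 - 4*w^3 - 21*w^2 + 64*w + 80) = (w - 4)*(w + 4)*(w^3 - 21*w - 20) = (w - 5)*(w - 4)*(w + 4)*(w^2 + 5*w + 4) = (w - 5)*(w - 4)*(w + 1)*(w + 4)*(w + 4)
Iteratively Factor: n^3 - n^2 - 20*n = (n - 5)*(n^2 + 4*n) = (n - 5)*(n + 4)*(n)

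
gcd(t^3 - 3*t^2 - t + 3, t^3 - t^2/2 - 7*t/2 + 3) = t - 1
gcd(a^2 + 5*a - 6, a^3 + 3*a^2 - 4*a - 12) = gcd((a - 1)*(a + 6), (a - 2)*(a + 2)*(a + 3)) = 1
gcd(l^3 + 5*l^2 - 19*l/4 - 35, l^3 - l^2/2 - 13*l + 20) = l^2 + 3*l/2 - 10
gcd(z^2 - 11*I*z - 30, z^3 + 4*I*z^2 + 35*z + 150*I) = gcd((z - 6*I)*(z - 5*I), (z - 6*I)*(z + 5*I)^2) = z - 6*I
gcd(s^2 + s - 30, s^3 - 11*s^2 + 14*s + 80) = s - 5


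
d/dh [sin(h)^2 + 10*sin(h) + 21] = 2*(sin(h) + 5)*cos(h)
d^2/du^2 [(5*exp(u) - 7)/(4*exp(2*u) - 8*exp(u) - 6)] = (20*exp(4*u) - 72*exp(3*u) + 348*exp(2*u) - 340*exp(u) + 129)*exp(u)/(2*(8*exp(6*u) - 48*exp(5*u) + 60*exp(4*u) + 80*exp(3*u) - 90*exp(2*u) - 108*exp(u) - 27))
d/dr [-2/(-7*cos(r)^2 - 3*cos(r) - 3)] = 2*(14*cos(r) + 3)*sin(r)/(7*cos(r)^2 + 3*cos(r) + 3)^2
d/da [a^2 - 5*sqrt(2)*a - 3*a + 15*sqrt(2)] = 2*a - 5*sqrt(2) - 3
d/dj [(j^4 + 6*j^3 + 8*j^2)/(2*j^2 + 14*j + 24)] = j*(2*j^2 + 11*j + 12)/(2*(j^2 + 6*j + 9))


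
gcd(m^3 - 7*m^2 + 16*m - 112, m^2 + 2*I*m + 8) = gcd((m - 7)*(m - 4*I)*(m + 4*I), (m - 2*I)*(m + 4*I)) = m + 4*I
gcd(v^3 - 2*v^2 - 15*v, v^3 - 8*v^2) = v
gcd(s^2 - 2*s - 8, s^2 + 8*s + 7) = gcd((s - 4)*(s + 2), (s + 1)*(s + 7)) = 1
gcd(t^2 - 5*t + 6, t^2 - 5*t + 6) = t^2 - 5*t + 6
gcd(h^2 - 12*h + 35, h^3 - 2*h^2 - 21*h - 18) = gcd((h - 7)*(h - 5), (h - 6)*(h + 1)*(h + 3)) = 1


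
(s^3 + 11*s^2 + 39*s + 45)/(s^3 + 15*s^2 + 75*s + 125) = (s^2 + 6*s + 9)/(s^2 + 10*s + 25)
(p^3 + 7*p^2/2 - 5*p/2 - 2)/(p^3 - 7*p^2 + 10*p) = (2*p^3 + 7*p^2 - 5*p - 4)/(2*p*(p^2 - 7*p + 10))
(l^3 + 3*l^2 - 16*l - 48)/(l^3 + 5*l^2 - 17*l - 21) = (l^3 + 3*l^2 - 16*l - 48)/(l^3 + 5*l^2 - 17*l - 21)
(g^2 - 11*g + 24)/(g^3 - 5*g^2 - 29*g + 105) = (g - 8)/(g^2 - 2*g - 35)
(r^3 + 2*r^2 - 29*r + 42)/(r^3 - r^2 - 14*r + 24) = (r + 7)/(r + 4)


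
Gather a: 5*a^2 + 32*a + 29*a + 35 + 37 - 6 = 5*a^2 + 61*a + 66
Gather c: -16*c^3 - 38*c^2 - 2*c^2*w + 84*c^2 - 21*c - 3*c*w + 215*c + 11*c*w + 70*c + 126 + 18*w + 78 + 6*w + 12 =-16*c^3 + c^2*(46 - 2*w) + c*(8*w + 264) + 24*w + 216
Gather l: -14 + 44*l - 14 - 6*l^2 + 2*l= -6*l^2 + 46*l - 28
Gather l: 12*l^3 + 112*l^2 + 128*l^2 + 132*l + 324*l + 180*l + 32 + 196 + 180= 12*l^3 + 240*l^2 + 636*l + 408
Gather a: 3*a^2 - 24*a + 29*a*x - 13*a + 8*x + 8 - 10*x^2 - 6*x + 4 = 3*a^2 + a*(29*x - 37) - 10*x^2 + 2*x + 12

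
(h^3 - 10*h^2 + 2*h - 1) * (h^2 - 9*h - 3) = h^5 - 19*h^4 + 89*h^3 + 11*h^2 + 3*h + 3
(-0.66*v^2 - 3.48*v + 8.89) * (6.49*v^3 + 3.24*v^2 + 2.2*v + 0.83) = -4.2834*v^5 - 24.7236*v^4 + 44.9689*v^3 + 20.5998*v^2 + 16.6696*v + 7.3787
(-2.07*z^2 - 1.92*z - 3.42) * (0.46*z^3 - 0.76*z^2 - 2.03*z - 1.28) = -0.9522*z^5 + 0.69*z^4 + 4.0881*z^3 + 9.1464*z^2 + 9.4002*z + 4.3776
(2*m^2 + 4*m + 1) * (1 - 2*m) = -4*m^3 - 6*m^2 + 2*m + 1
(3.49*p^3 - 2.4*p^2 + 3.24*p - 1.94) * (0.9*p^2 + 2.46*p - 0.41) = 3.141*p^5 + 6.4254*p^4 - 4.4189*p^3 + 7.2084*p^2 - 6.1008*p + 0.7954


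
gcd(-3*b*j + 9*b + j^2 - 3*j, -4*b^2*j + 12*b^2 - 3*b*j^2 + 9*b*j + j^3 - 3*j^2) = j - 3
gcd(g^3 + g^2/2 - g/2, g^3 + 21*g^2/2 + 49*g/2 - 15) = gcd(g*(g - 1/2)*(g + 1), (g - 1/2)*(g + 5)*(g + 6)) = g - 1/2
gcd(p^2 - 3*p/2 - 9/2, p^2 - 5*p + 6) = p - 3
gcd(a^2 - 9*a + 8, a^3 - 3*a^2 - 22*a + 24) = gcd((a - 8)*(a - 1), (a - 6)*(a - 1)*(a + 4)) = a - 1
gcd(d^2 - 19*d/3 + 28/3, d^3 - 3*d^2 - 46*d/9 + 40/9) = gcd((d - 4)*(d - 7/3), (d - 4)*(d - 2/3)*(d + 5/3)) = d - 4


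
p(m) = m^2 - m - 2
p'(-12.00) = -25.00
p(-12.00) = 154.00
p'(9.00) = 17.00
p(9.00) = 70.00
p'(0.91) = 0.82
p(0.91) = -2.08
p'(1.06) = 1.12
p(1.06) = -1.94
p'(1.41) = 1.82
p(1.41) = -1.42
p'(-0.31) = -1.62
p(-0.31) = -1.59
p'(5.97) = 10.94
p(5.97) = 27.67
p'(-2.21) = -5.42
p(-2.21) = 5.09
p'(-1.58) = -4.16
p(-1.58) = 2.08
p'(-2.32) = -5.64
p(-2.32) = 5.70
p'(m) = 2*m - 1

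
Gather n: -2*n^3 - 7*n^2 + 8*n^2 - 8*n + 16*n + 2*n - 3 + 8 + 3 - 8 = -2*n^3 + n^2 + 10*n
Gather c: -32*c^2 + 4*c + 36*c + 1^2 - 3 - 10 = -32*c^2 + 40*c - 12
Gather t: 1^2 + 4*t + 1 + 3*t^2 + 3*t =3*t^2 + 7*t + 2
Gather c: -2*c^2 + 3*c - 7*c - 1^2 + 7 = -2*c^2 - 4*c + 6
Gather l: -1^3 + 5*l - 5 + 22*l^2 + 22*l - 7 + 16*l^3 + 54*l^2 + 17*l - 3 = 16*l^3 + 76*l^2 + 44*l - 16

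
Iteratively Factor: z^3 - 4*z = (z - 2)*(z^2 + 2*z) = z*(z - 2)*(z + 2)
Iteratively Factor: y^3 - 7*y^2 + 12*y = (y - 4)*(y^2 - 3*y) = (y - 4)*(y - 3)*(y)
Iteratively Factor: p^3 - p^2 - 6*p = (p + 2)*(p^2 - 3*p) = (p - 3)*(p + 2)*(p)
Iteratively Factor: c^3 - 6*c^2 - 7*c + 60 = (c - 5)*(c^2 - c - 12) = (c - 5)*(c - 4)*(c + 3)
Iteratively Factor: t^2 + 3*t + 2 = (t + 1)*(t + 2)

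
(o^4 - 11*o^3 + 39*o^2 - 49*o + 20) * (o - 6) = o^5 - 17*o^4 + 105*o^3 - 283*o^2 + 314*o - 120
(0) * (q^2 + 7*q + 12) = 0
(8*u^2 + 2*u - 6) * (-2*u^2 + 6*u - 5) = -16*u^4 + 44*u^3 - 16*u^2 - 46*u + 30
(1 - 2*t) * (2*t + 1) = 1 - 4*t^2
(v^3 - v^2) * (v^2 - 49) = v^5 - v^4 - 49*v^3 + 49*v^2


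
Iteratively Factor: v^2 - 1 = (v - 1)*(v + 1)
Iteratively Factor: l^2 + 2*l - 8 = (l - 2)*(l + 4)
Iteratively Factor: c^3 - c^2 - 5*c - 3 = (c + 1)*(c^2 - 2*c - 3) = (c + 1)^2*(c - 3)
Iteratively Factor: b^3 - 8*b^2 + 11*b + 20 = (b - 5)*(b^2 - 3*b - 4) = (b - 5)*(b + 1)*(b - 4)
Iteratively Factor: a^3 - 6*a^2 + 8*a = (a)*(a^2 - 6*a + 8) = a*(a - 4)*(a - 2)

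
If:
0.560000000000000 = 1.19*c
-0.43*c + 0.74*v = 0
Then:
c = 0.47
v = 0.27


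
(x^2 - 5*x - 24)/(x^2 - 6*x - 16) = (x + 3)/(x + 2)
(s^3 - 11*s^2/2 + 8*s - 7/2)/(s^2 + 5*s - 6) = (2*s^2 - 9*s + 7)/(2*(s + 6))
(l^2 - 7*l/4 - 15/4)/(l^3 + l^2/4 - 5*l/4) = (l - 3)/(l*(l - 1))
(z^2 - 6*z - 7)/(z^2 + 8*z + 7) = (z - 7)/(z + 7)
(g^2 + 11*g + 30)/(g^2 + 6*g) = (g + 5)/g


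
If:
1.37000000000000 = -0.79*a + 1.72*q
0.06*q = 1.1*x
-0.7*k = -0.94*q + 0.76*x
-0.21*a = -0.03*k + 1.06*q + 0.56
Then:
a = -2.02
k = -0.17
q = -0.13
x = -0.01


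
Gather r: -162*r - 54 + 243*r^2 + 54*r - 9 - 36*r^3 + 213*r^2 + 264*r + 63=-36*r^3 + 456*r^2 + 156*r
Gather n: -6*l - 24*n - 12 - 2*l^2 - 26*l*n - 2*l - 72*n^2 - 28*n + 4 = -2*l^2 - 8*l - 72*n^2 + n*(-26*l - 52) - 8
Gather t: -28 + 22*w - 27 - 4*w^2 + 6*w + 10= -4*w^2 + 28*w - 45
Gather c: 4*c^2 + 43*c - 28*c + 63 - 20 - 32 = 4*c^2 + 15*c + 11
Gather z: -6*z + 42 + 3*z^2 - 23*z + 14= 3*z^2 - 29*z + 56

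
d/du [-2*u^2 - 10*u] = -4*u - 10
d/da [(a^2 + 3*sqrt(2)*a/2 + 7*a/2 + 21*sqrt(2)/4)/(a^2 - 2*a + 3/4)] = 2*(-44*a^2 - 12*sqrt(2)*a^2 - 84*sqrt(2)*a + 12*a + 21 + 93*sqrt(2))/(16*a^4 - 64*a^3 + 88*a^2 - 48*a + 9)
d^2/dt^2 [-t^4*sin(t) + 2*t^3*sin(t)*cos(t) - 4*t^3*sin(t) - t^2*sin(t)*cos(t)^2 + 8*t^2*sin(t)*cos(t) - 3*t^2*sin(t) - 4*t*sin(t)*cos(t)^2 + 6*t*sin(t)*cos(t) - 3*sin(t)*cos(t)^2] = t^4*sin(t) + 4*t^3*sin(t) - 4*t^3*sin(2*t) - 8*t^3*cos(t) - 35*t^2*sin(t)/4 - 16*t^2*sin(2*t) + 9*t^2*sin(3*t)/4 - 24*t^2*cos(t) + 12*t^2*cos(2*t) - 23*t*sin(t) - 6*t*sin(2*t) + 9*t*sin(3*t) - 13*t*cos(t) + 32*t*cos(2*t) - 3*t*cos(3*t) - 23*sin(t)/4 + 8*sin(2*t) + 25*sin(3*t)/4 - 2*cos(t) + 12*cos(2*t) - 6*cos(3*t)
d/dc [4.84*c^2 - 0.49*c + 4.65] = 9.68*c - 0.49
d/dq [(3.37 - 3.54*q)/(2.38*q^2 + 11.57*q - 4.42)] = (8.4252*q^2 - 16.0412*q - 23.3441)/(5.6644*q^4 + 55.0732*q^3 + 112.8257*q^2 - 102.2788*q + 19.5364)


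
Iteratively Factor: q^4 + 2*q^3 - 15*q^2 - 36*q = (q + 3)*(q^3 - q^2 - 12*q) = q*(q + 3)*(q^2 - q - 12) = q*(q + 3)^2*(q - 4)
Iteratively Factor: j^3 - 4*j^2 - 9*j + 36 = (j - 4)*(j^2 - 9) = (j - 4)*(j - 3)*(j + 3)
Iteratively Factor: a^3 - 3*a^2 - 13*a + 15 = (a + 3)*(a^2 - 6*a + 5) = (a - 1)*(a + 3)*(a - 5)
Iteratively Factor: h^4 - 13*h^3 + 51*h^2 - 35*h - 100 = (h - 4)*(h^3 - 9*h^2 + 15*h + 25) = (h - 5)*(h - 4)*(h^2 - 4*h - 5) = (h - 5)^2*(h - 4)*(h + 1)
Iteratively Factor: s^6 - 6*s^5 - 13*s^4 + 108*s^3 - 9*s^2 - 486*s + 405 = (s + 3)*(s^5 - 9*s^4 + 14*s^3 + 66*s^2 - 207*s + 135) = (s + 3)^2*(s^4 - 12*s^3 + 50*s^2 - 84*s + 45) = (s - 1)*(s + 3)^2*(s^3 - 11*s^2 + 39*s - 45) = (s - 5)*(s - 1)*(s + 3)^2*(s^2 - 6*s + 9) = (s - 5)*(s - 3)*(s - 1)*(s + 3)^2*(s - 3)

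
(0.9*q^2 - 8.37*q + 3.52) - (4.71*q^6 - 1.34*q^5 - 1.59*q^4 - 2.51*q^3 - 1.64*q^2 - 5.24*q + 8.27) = -4.71*q^6 + 1.34*q^5 + 1.59*q^4 + 2.51*q^3 + 2.54*q^2 - 3.13*q - 4.75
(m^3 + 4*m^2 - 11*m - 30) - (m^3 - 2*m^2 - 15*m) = 6*m^2 + 4*m - 30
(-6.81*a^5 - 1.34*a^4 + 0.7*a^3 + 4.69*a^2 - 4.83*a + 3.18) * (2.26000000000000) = -15.3906*a^5 - 3.0284*a^4 + 1.582*a^3 + 10.5994*a^2 - 10.9158*a + 7.1868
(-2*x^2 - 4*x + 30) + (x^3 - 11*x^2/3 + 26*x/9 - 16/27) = x^3 - 17*x^2/3 - 10*x/9 + 794/27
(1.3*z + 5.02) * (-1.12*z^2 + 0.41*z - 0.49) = -1.456*z^3 - 5.0894*z^2 + 1.4212*z - 2.4598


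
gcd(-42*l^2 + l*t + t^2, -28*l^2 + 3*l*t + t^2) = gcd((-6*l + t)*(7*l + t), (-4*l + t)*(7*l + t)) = 7*l + t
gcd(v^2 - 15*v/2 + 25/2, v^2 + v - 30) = v - 5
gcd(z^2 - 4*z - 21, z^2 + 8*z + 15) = z + 3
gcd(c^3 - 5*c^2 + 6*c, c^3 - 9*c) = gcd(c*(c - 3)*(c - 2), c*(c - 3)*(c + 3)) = c^2 - 3*c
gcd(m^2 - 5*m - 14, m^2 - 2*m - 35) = m - 7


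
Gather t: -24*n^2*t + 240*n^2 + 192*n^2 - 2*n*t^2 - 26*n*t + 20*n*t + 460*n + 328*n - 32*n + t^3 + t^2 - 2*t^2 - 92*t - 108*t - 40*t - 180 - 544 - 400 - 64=432*n^2 + 756*n + t^3 + t^2*(-2*n - 1) + t*(-24*n^2 - 6*n - 240) - 1188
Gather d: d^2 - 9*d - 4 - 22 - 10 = d^2 - 9*d - 36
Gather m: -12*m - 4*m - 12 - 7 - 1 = -16*m - 20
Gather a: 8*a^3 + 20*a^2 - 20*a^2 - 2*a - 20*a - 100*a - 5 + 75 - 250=8*a^3 - 122*a - 180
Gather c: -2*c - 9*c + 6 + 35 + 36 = 77 - 11*c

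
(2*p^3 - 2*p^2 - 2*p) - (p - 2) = 2*p^3 - 2*p^2 - 3*p + 2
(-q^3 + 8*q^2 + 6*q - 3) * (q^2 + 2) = -q^5 + 8*q^4 + 4*q^3 + 13*q^2 + 12*q - 6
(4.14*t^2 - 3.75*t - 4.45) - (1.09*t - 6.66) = 4.14*t^2 - 4.84*t + 2.21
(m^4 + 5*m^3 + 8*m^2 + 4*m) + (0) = m^4 + 5*m^3 + 8*m^2 + 4*m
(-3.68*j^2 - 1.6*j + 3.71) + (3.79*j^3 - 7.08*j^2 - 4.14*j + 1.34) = 3.79*j^3 - 10.76*j^2 - 5.74*j + 5.05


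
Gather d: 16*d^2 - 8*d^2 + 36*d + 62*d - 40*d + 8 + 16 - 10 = 8*d^2 + 58*d + 14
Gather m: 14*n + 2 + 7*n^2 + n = 7*n^2 + 15*n + 2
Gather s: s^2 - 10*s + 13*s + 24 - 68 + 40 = s^2 + 3*s - 4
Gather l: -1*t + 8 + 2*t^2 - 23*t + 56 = 2*t^2 - 24*t + 64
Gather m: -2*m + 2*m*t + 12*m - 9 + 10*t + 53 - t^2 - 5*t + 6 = m*(2*t + 10) - t^2 + 5*t + 50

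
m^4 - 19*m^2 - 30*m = m*(m - 5)*(m + 2)*(m + 3)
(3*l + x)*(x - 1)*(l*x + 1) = 3*l^2*x^2 - 3*l^2*x + l*x^3 - l*x^2 + 3*l*x - 3*l + x^2 - x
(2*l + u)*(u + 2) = 2*l*u + 4*l + u^2 + 2*u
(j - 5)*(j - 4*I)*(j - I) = j^3 - 5*j^2 - 5*I*j^2 - 4*j + 25*I*j + 20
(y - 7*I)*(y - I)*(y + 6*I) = y^3 - 2*I*y^2 + 41*y - 42*I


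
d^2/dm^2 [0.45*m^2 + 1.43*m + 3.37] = 0.900000000000000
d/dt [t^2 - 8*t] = 2*t - 8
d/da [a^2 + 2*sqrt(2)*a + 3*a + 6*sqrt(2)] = 2*a + 2*sqrt(2) + 3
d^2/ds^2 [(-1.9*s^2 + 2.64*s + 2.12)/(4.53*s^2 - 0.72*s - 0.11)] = (-5.6843418860808e-14*s^4 + 95.956272*s^3 + 255.345228*s^2 - 33.59448*s + 3.846652)/(92.959677*s^6 - 44.325144*s^5 + 0.273158999999999*s^4 + 1.779408*s^3 - 0.006633*s^2 - 0.026136*s - 0.001331)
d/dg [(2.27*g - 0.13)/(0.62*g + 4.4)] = (6.242532*g + 44.30184)/(0.62*g + 4.4)^3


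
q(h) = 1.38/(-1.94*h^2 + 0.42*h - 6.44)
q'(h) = 1.38*(3.88*h - 0.42)/(-1.94*h^2 + 0.42*h - 6.44)^2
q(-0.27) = -0.21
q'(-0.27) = -0.05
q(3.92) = -0.04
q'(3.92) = 0.02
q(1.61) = -0.13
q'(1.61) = 0.07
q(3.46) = -0.05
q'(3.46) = 0.02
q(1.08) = -0.17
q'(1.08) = 0.08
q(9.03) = -0.01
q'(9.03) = 0.00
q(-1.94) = -0.09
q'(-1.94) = -0.05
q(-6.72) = -0.01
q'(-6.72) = -0.00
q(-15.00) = -0.00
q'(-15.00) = -0.00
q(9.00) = -0.01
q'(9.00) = 0.00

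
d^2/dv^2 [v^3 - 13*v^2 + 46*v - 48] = 6*v - 26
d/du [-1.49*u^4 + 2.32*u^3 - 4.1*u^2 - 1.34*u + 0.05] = -5.96*u^3 + 6.96*u^2 - 8.2*u - 1.34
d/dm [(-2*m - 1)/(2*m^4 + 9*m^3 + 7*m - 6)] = (-4*m^4 - 18*m^3 - 14*m + (2*m + 1)*(8*m^3 + 27*m^2 + 7) + 12)/(2*m^4 + 9*m^3 + 7*m - 6)^2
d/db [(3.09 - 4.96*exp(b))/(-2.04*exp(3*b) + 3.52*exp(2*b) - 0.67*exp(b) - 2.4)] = (-20.2368*exp(3*b) + 36.37*exp(2*b) - 21.7536*exp(b) + 13.9743)*exp(b)/(4.1616*exp(6*b) - 14.3616*exp(5*b) + 15.124*exp(4*b) + 5.0752*exp(3*b) - 16.4471*exp(2*b) + 3.216*exp(b) + 5.76)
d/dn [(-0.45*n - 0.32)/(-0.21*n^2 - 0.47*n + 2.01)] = (0.0945*n^2 + 0.2115*n - (0.42*n + 0.47)*(0.45*n + 0.32) - 0.9045)/(0.21*n^2 + 0.47*n - 2.01)^2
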